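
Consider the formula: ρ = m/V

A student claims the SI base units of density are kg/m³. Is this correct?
Units of each symbol in ρ = m/V:
  m (mass): kg
  V (volume): m³  → in the denominator, contributes 1/m³

Multiplying the contributions: [kg] · [1/m³]
Adding exponents of each base unit: kg: 1, m: -3
SI base units of density: kg/m³

The claimed units kg/m³ match the derived units, so the claim is correct.

Answer: Yes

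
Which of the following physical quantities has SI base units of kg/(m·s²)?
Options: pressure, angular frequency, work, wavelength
Checking the SI base units of each option:
  pressure (P = F/A): kg/(m·s²)  ✓ matches
  angular frequency (ω = 2πf): 1/s  ✗
  work (W = Fd): kg·m²/s²  ✗
  wavelength (λ = v/f): m  ✗

Only pressure has units kg/(m·s²).

Answer: pressure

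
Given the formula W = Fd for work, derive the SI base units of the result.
Units of each symbol in W = Fd:
  F (force): kg·m/s²
  d (displacement): m

Multiplying the contributions: [kg·m/s²] · [m]
Adding exponents of each base unit: kg: 1, m: 2, s: -2
SI base units of work: kg·m²/s²

Answer: kg·m²/s²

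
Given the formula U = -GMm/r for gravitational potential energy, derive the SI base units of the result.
Units of each symbol in U = -GMm/r:
  G (gravitational constant): m³/(kg·s²)
  M (mass): kg
  m (mass): kg
  r (distance): m  → in the denominator, contributes 1/m
  The minus sign does not affect the units.

Multiplying the contributions: [m³/(kg·s²)] · [kg] · [kg] · [1/m]
Adding exponents of each base unit: kg: 1, m: 2, s: -2
SI base units of gravitational potential energy: kg·m²/s²

Answer: kg·m²/s²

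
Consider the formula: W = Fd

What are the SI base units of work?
Units of each symbol in W = Fd:
  F (force): kg·m/s²
  d (displacement): m

Multiplying the contributions: [kg·m/s²] · [m]
Adding exponents of each base unit: kg: 1, m: 2, s: -2
SI base units of work: kg·m²/s²

Answer: kg·m²/s²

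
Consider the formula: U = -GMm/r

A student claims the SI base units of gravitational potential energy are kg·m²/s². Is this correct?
Units of each symbol in U = -GMm/r:
  G (gravitational constant): m³/(kg·s²)
  M (mass): kg
  m (mass): kg
  r (distance): m  → in the denominator, contributes 1/m
  The minus sign does not affect the units.

Multiplying the contributions: [m³/(kg·s²)] · [kg] · [kg] · [1/m]
Adding exponents of each base unit: kg: 1, m: 2, s: -2
SI base units of gravitational potential energy: kg·m²/s²

The claimed units kg·m²/s² match the derived units, so the claim is correct.

Answer: Yes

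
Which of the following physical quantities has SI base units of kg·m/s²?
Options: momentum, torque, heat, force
Checking the SI base units of each option:
  momentum (p = mv): kg·m/s  ✗
  torque (τ = Fr): kg·m²/s²  ✗
  heat (Q = mcΔT): kg·m²/s²  ✗
  force (F = ma): kg·m/s²  ✓ matches

Only force has units kg·m/s².

Answer: force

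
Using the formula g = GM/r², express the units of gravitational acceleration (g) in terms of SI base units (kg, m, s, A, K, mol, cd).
Units of each symbol in g = GM/r²:
  G (gravitational constant): m³/(kg·s²)
  M (mass): kg
  r (distance): m  → to the power 2 in the denominator, contributes 1/m²

Multiplying the contributions: [m³/(kg·s²)] · [kg] · [1/m²]
Adding exponents of each base unit: m: 1, s: -2
SI base units of gravitational acceleration: m/s²

Answer: m/s²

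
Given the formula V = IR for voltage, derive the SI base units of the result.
Units of each symbol in V = IR:
  I (current): A
  R (resistance, in ohms): kg·m²/(s³·A²)

Multiplying the contributions: [A] · [kg·m²/(s³·A²)]
Adding exponents of each base unit: kg: 1, m: 2, s: -3, A: -1
SI base units of voltage: kg·m²/(s³·A)

Answer: kg·m²/(s³·A)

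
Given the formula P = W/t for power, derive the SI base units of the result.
Units of each symbol in P = W/t:
  W (work): kg·m²/s²
  t (time): s  → in the denominator, contributes 1/s

Multiplying the contributions: [kg·m²/s²] · [1/s]
Adding exponents of each base unit: kg: 1, m: 2, s: -3
SI base units of power: kg·m²/s³

Answer: kg·m²/s³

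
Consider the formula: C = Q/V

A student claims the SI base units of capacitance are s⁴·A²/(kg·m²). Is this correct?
Units of each symbol in C = Q/V:
  Q (charge, in coulombs): s·A
  V (voltage, in volts): kg·m²/(s³·A)  → in the denominator, contributes s³·A/(kg·m²)

Multiplying the contributions: [s·A] · [s³·A/(kg·m²)]
Adding exponents of each base unit: kg: -1, m: -2, s: 4, A: 2
SI base units of capacitance: s⁴·A²/(kg·m²)

The claimed units s⁴·A²/(kg·m²) match the derived units, so the claim is correct.

Answer: Yes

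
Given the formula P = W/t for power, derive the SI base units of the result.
Units of each symbol in P = W/t:
  W (work): kg·m²/s²
  t (time): s  → in the denominator, contributes 1/s

Multiplying the contributions: [kg·m²/s²] · [1/s]
Adding exponents of each base unit: kg: 1, m: 2, s: -3
SI base units of power: kg·m²/s³

Answer: kg·m²/s³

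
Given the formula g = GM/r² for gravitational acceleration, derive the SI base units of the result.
Units of each symbol in g = GM/r²:
  G (gravitational constant): m³/(kg·s²)
  M (mass): kg
  r (distance): m  → to the power 2 in the denominator, contributes 1/m²

Multiplying the contributions: [m³/(kg·s²)] · [kg] · [1/m²]
Adding exponents of each base unit: m: 1, s: -2
SI base units of gravitational acceleration: m/s²

Answer: m/s²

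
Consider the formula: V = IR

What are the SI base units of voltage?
Units of each symbol in V = IR:
  I (current): A
  R (resistance, in ohms): kg·m²/(s³·A²)

Multiplying the contributions: [A] · [kg·m²/(s³·A²)]
Adding exponents of each base unit: kg: 1, m: 2, s: -3, A: -1
SI base units of voltage: kg·m²/(s³·A)

Answer: kg·m²/(s³·A)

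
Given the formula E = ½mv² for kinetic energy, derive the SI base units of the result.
Units of each symbol in E = ½mv²:
  m (mass): kg
  v (speed): m/s  → to the power 2, contributes m²/s²
  The factor ½ is dimensionless.

Multiplying the contributions: [kg] · [m²/s²]
Adding exponents of each base unit: kg: 1, m: 2, s: -2
SI base units of kinetic energy: kg·m²/s²

Answer: kg·m²/s²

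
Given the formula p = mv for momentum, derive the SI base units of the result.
Units of each symbol in p = mv:
  m (mass): kg
  v (velocity): m/s

Multiplying the contributions: [kg] · [m/s]
Adding exponents of each base unit: kg: 1, m: 1, s: -1
SI base units of momentum: kg·m/s

Answer: kg·m/s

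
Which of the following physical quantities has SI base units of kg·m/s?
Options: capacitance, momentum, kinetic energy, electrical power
Checking the SI base units of each option:
  capacitance (C = Q/V): s⁴·A²/(kg·m²)  ✗
  momentum (p = mv): kg·m/s  ✓ matches
  kinetic energy (E = ½mv²): kg·m²/s²  ✗
  electrical power (P = IV): kg·m²/s³  ✗

Only momentum has units kg·m/s.

Answer: momentum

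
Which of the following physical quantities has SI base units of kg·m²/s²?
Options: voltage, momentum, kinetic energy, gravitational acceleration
Checking the SI base units of each option:
  voltage (V = IR): kg·m²/(s³·A)  ✗
  momentum (p = mv): kg·m/s  ✗
  kinetic energy (E = ½mv²): kg·m²/s²  ✓ matches
  gravitational acceleration (g = GM/r²): m/s²  ✗

Only kinetic energy has units kg·m²/s².

Answer: kinetic energy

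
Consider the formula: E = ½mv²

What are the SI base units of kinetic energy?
Units of each symbol in E = ½mv²:
  m (mass): kg
  v (speed): m/s  → to the power 2, contributes m²/s²
  The factor ½ is dimensionless.

Multiplying the contributions: [kg] · [m²/s²]
Adding exponents of each base unit: kg: 1, m: 2, s: -2
SI base units of kinetic energy: kg·m²/s²

Answer: kg·m²/s²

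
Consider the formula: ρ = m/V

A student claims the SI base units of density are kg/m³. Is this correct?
Units of each symbol in ρ = m/V:
  m (mass): kg
  V (volume): m³  → in the denominator, contributes 1/m³

Multiplying the contributions: [kg] · [1/m³]
Adding exponents of each base unit: kg: 1, m: -3
SI base units of density: kg/m³

The claimed units kg/m³ match the derived units, so the claim is correct.

Answer: Yes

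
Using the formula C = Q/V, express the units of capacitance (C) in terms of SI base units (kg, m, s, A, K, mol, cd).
Units of each symbol in C = Q/V:
  Q (charge, in coulombs): s·A
  V (voltage, in volts): kg·m²/(s³·A)  → in the denominator, contributes s³·A/(kg·m²)

Multiplying the contributions: [s·A] · [s³·A/(kg·m²)]
Adding exponents of each base unit: kg: -1, m: -2, s: 4, A: 2
SI base units of capacitance: s⁴·A²/(kg·m²)

Answer: s⁴·A²/(kg·m²)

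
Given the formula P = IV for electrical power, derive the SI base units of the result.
Units of each symbol in P = IV:
  I (current): A
  V (voltage, in volts): kg·m²/(s³·A)

Multiplying the contributions: [A] · [kg·m²/(s³·A)]
Adding exponents of each base unit: kg: 1, m: 2, s: -3
SI base units of electrical power: kg·m²/s³

Answer: kg·m²/s³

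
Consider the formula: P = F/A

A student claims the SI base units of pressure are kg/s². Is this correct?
Units of each symbol in P = F/A:
  F (force): kg·m/s²
  A (area): m²  → in the denominator, contributes 1/m²

Multiplying the contributions: [kg·m/s²] · [1/m²]
Adding exponents of each base unit: kg: 1, m: -1, s: -2
SI base units of pressure: kg/(m·s²)

The claimed units kg/s² (exponents kg: 1, s: -2) do not match the derived units kg/(m·s²) (exponents kg: 1, m: -1, s: -2), so the claim is incorrect.

Answer: No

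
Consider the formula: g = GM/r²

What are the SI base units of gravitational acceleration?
Units of each symbol in g = GM/r²:
  G (gravitational constant): m³/(kg·s²)
  M (mass): kg
  r (distance): m  → to the power 2 in the denominator, contributes 1/m²

Multiplying the contributions: [m³/(kg·s²)] · [kg] · [1/m²]
Adding exponents of each base unit: m: 1, s: -2
SI base units of gravitational acceleration: m/s²

Answer: m/s²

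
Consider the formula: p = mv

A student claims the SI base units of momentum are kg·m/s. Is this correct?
Units of each symbol in p = mv:
  m (mass): kg
  v (velocity): m/s

Multiplying the contributions: [kg] · [m/s]
Adding exponents of each base unit: kg: 1, m: 1, s: -1
SI base units of momentum: kg·m/s

The claimed units kg·m/s match the derived units, so the claim is correct.

Answer: Yes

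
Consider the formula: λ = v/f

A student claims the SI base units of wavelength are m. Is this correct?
Units of each symbol in λ = v/f:
  v (wave speed): m/s
  f (frequency): 1/s  → in the denominator, contributes s

Multiplying the contributions: [m/s] · [s]
Adding exponents of each base unit: m: 1
SI base units of wavelength: m

The claimed units m match the derived units, so the claim is correct.

Answer: Yes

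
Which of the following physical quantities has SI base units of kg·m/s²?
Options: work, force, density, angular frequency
Checking the SI base units of each option:
  work (W = Fd): kg·m²/s²  ✗
  force (F = ma): kg·m/s²  ✓ matches
  density (ρ = m/V): kg/m³  ✗
  angular frequency (ω = 2πf): 1/s  ✗

Only force has units kg·m/s².

Answer: force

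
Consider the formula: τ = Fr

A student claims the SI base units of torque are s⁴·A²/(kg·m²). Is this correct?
Units of each symbol in τ = Fr:
  F (force): kg·m/s²
  r (lever arm): m

Multiplying the contributions: [kg·m/s²] · [m]
Adding exponents of each base unit: kg: 1, m: 2, s: -2
SI base units of torque: kg·m²/s²

The claimed units s⁴·A²/(kg·m²) (exponents kg: -1, m: -2, s: 4, A: 2) do not match the derived units kg·m²/s² (exponents kg: 1, m: 2, s: -2), so the claim is incorrect.

Answer: No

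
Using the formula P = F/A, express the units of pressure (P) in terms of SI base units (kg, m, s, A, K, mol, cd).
Units of each symbol in P = F/A:
  F (force): kg·m/s²
  A (area): m²  → in the denominator, contributes 1/m²

Multiplying the contributions: [kg·m/s²] · [1/m²]
Adding exponents of each base unit: kg: 1, m: -1, s: -2
SI base units of pressure: kg/(m·s²)

Answer: kg/(m·s²)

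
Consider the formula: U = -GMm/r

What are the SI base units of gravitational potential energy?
Units of each symbol in U = -GMm/r:
  G (gravitational constant): m³/(kg·s²)
  M (mass): kg
  m (mass): kg
  r (distance): m  → in the denominator, contributes 1/m
  The minus sign does not affect the units.

Multiplying the contributions: [m³/(kg·s²)] · [kg] · [kg] · [1/m]
Adding exponents of each base unit: kg: 1, m: 2, s: -2
SI base units of gravitational potential energy: kg·m²/s²

Answer: kg·m²/s²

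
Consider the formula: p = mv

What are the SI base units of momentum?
Units of each symbol in p = mv:
  m (mass): kg
  v (velocity): m/s

Multiplying the contributions: [kg] · [m/s]
Adding exponents of each base unit: kg: 1, m: 1, s: -1
SI base units of momentum: kg·m/s

Answer: kg·m/s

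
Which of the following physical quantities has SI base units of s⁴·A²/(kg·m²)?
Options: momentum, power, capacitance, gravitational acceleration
Checking the SI base units of each option:
  momentum (p = mv): kg·m/s  ✗
  power (P = W/t): kg·m²/s³  ✗
  capacitance (C = Q/V): s⁴·A²/(kg·m²)  ✓ matches
  gravitational acceleration (g = GM/r²): m/s²  ✗

Only capacitance has units s⁴·A²/(kg·m²).

Answer: capacitance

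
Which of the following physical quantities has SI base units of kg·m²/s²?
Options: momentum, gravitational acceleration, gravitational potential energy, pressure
Checking the SI base units of each option:
  momentum (p = mv): kg·m/s  ✗
  gravitational acceleration (g = GM/r²): m/s²  ✗
  gravitational potential energy (U = -GMm/r): kg·m²/s²  ✓ matches
  pressure (P = F/A): kg/(m·s²)  ✗

Only gravitational potential energy has units kg·m²/s².

Answer: gravitational potential energy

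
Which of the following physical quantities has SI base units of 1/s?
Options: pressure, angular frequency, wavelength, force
Checking the SI base units of each option:
  pressure (P = F/A): kg/(m·s²)  ✗
  angular frequency (ω = 2πf): 1/s  ✓ matches
  wavelength (λ = v/f): m  ✗
  force (F = ma): kg·m/s²  ✗

Only angular frequency has units 1/s.

Answer: angular frequency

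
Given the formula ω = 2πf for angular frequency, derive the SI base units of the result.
Units of each symbol in ω = 2πf:
  f (frequency): 1/s
  The factor 2π is dimensionless.

Multiplying the contributions: [1/s]
Adding exponents of each base unit: s: -1
SI base units of angular frequency: 1/s

Answer: 1/s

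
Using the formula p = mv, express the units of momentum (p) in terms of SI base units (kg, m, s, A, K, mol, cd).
Units of each symbol in p = mv:
  m (mass): kg
  v (velocity): m/s

Multiplying the contributions: [kg] · [m/s]
Adding exponents of each base unit: kg: 1, m: 1, s: -1
SI base units of momentum: kg·m/s

Answer: kg·m/s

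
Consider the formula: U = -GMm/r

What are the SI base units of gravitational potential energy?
Units of each symbol in U = -GMm/r:
  G (gravitational constant): m³/(kg·s²)
  M (mass): kg
  m (mass): kg
  r (distance): m  → in the denominator, contributes 1/m
  The minus sign does not affect the units.

Multiplying the contributions: [m³/(kg·s²)] · [kg] · [kg] · [1/m]
Adding exponents of each base unit: kg: 1, m: 2, s: -2
SI base units of gravitational potential energy: kg·m²/s²

Answer: kg·m²/s²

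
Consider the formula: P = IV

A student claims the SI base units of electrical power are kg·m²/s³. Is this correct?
Units of each symbol in P = IV:
  I (current): A
  V (voltage, in volts): kg·m²/(s³·A)

Multiplying the contributions: [A] · [kg·m²/(s³·A)]
Adding exponents of each base unit: kg: 1, m: 2, s: -3
SI base units of electrical power: kg·m²/s³

The claimed units kg·m²/s³ match the derived units, so the claim is correct.

Answer: Yes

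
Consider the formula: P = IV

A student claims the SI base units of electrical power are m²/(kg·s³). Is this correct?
Units of each symbol in P = IV:
  I (current): A
  V (voltage, in volts): kg·m²/(s³·A)

Multiplying the contributions: [A] · [kg·m²/(s³·A)]
Adding exponents of each base unit: kg: 1, m: 2, s: -3
SI base units of electrical power: kg·m²/s³

The claimed units m²/(kg·s³) (exponents kg: -1, m: 2, s: -3) do not match the derived units kg·m²/s³ (exponents kg: 1, m: 2, s: -3), so the claim is incorrect.

Answer: No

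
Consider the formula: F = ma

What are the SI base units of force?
Units of each symbol in F = ma:
  m (mass): kg
  a (acceleration): m/s²

Multiplying the contributions: [kg] · [m/s²]
Adding exponents of each base unit: kg: 1, m: 1, s: -2
SI base units of force: kg·m/s²

Answer: kg·m/s²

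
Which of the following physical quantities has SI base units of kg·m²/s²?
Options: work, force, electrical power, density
Checking the SI base units of each option:
  work (W = Fd): kg·m²/s²  ✓ matches
  force (F = ma): kg·m/s²  ✗
  electrical power (P = IV): kg·m²/s³  ✗
  density (ρ = m/V): kg/m³  ✗

Only work has units kg·m²/s².

Answer: work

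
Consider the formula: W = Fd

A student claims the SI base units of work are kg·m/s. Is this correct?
Units of each symbol in W = Fd:
  F (force): kg·m/s²
  d (displacement): m

Multiplying the contributions: [kg·m/s²] · [m]
Adding exponents of each base unit: kg: 1, m: 2, s: -2
SI base units of work: kg·m²/s²

The claimed units kg·m/s (exponents kg: 1, m: 1, s: -1) do not match the derived units kg·m²/s² (exponents kg: 1, m: 2, s: -2), so the claim is incorrect.

Answer: No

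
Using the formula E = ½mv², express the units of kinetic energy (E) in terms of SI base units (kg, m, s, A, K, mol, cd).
Units of each symbol in E = ½mv²:
  m (mass): kg
  v (speed): m/s  → to the power 2, contributes m²/s²
  The factor ½ is dimensionless.

Multiplying the contributions: [kg] · [m²/s²]
Adding exponents of each base unit: kg: 1, m: 2, s: -2
SI base units of kinetic energy: kg·m²/s²

Answer: kg·m²/s²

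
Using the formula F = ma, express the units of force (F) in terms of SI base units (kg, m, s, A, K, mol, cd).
Units of each symbol in F = ma:
  m (mass): kg
  a (acceleration): m/s²

Multiplying the contributions: [kg] · [m/s²]
Adding exponents of each base unit: kg: 1, m: 1, s: -2
SI base units of force: kg·m/s²

Answer: kg·m/s²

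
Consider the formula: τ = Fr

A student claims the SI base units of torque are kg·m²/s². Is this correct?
Units of each symbol in τ = Fr:
  F (force): kg·m/s²
  r (lever arm): m

Multiplying the contributions: [kg·m/s²] · [m]
Adding exponents of each base unit: kg: 1, m: 2, s: -2
SI base units of torque: kg·m²/s²

The claimed units kg·m²/s² match the derived units, so the claim is correct.

Answer: Yes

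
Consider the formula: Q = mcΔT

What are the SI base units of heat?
Units of each symbol in Q = mcΔT:
  m (mass): kg
  c (specific heat capacity, in J/(kg·K)): m²/(s²·K)
  ΔT (temperature change): K

Multiplying the contributions: [kg] · [m²/(s²·K)] · [K]
Adding exponents of each base unit: kg: 1, m: 2, s: -2
SI base units of heat: kg·m²/s²

Answer: kg·m²/s²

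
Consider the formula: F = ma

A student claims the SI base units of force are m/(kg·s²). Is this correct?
Units of each symbol in F = ma:
  m (mass): kg
  a (acceleration): m/s²

Multiplying the contributions: [kg] · [m/s²]
Adding exponents of each base unit: kg: 1, m: 1, s: -2
SI base units of force: kg·m/s²

The claimed units m/(kg·s²) (exponents kg: -1, m: 1, s: -2) do not match the derived units kg·m/s² (exponents kg: 1, m: 1, s: -2), so the claim is incorrect.

Answer: No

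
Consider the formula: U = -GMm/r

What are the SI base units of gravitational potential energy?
Units of each symbol in U = -GMm/r:
  G (gravitational constant): m³/(kg·s²)
  M (mass): kg
  m (mass): kg
  r (distance): m  → in the denominator, contributes 1/m
  The minus sign does not affect the units.

Multiplying the contributions: [m³/(kg·s²)] · [kg] · [kg] · [1/m]
Adding exponents of each base unit: kg: 1, m: 2, s: -2
SI base units of gravitational potential energy: kg·m²/s²

Answer: kg·m²/s²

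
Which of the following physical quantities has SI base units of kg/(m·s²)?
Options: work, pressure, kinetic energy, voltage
Checking the SI base units of each option:
  work (W = Fd): kg·m²/s²  ✗
  pressure (P = F/A): kg/(m·s²)  ✓ matches
  kinetic energy (E = ½mv²): kg·m²/s²  ✗
  voltage (V = IR): kg·m²/(s³·A)  ✗

Only pressure has units kg/(m·s²).

Answer: pressure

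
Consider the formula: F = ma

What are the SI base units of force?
Units of each symbol in F = ma:
  m (mass): kg
  a (acceleration): m/s²

Multiplying the contributions: [kg] · [m/s²]
Adding exponents of each base unit: kg: 1, m: 1, s: -2
SI base units of force: kg·m/s²

Answer: kg·m/s²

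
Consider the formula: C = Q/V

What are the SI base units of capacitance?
Units of each symbol in C = Q/V:
  Q (charge, in coulombs): s·A
  V (voltage, in volts): kg·m²/(s³·A)  → in the denominator, contributes s³·A/(kg·m²)

Multiplying the contributions: [s·A] · [s³·A/(kg·m²)]
Adding exponents of each base unit: kg: -1, m: -2, s: 4, A: 2
SI base units of capacitance: s⁴·A²/(kg·m²)

Answer: s⁴·A²/(kg·m²)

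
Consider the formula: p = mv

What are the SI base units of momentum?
Units of each symbol in p = mv:
  m (mass): kg
  v (velocity): m/s

Multiplying the contributions: [kg] · [m/s]
Adding exponents of each base unit: kg: 1, m: 1, s: -1
SI base units of momentum: kg·m/s

Answer: kg·m/s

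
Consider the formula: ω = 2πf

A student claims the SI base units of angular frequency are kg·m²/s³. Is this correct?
Units of each symbol in ω = 2πf:
  f (frequency): 1/s
  The factor 2π is dimensionless.

Multiplying the contributions: [1/s]
Adding exponents of each base unit: s: -1
SI base units of angular frequency: 1/s

The claimed units kg·m²/s³ (exponents kg: 1, m: 2, s: -3) do not match the derived units 1/s (exponents s: -1), so the claim is incorrect.

Answer: No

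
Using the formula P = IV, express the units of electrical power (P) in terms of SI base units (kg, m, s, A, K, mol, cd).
Units of each symbol in P = IV:
  I (current): A
  V (voltage, in volts): kg·m²/(s³·A)

Multiplying the contributions: [A] · [kg·m²/(s³·A)]
Adding exponents of each base unit: kg: 1, m: 2, s: -3
SI base units of electrical power: kg·m²/s³

Answer: kg·m²/s³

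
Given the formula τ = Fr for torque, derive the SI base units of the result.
Units of each symbol in τ = Fr:
  F (force): kg·m/s²
  r (lever arm): m

Multiplying the contributions: [kg·m/s²] · [m]
Adding exponents of each base unit: kg: 1, m: 2, s: -2
SI base units of torque: kg·m²/s²

Answer: kg·m²/s²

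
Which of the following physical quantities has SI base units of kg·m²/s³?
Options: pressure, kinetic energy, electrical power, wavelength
Checking the SI base units of each option:
  pressure (P = F/A): kg/(m·s²)  ✗
  kinetic energy (E = ½mv²): kg·m²/s²  ✗
  electrical power (P = IV): kg·m²/s³  ✓ matches
  wavelength (λ = v/f): m  ✗

Only electrical power has units kg·m²/s³.

Answer: electrical power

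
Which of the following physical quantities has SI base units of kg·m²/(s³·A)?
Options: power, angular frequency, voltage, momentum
Checking the SI base units of each option:
  power (P = W/t): kg·m²/s³  ✗
  angular frequency (ω = 2πf): 1/s  ✗
  voltage (V = IR): kg·m²/(s³·A)  ✓ matches
  momentum (p = mv): kg·m/s  ✗

Only voltage has units kg·m²/(s³·A).

Answer: voltage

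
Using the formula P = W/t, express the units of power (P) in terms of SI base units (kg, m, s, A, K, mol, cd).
Units of each symbol in P = W/t:
  W (work): kg·m²/s²
  t (time): s  → in the denominator, contributes 1/s

Multiplying the contributions: [kg·m²/s²] · [1/s]
Adding exponents of each base unit: kg: 1, m: 2, s: -3
SI base units of power: kg·m²/s³

Answer: kg·m²/s³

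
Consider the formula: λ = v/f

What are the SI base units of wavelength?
Units of each symbol in λ = v/f:
  v (wave speed): m/s
  f (frequency): 1/s  → in the denominator, contributes s

Multiplying the contributions: [m/s] · [s]
Adding exponents of each base unit: m: 1
SI base units of wavelength: m

Answer: m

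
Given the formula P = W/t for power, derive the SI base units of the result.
Units of each symbol in P = W/t:
  W (work): kg·m²/s²
  t (time): s  → in the denominator, contributes 1/s

Multiplying the contributions: [kg·m²/s²] · [1/s]
Adding exponents of each base unit: kg: 1, m: 2, s: -3
SI base units of power: kg·m²/s³

Answer: kg·m²/s³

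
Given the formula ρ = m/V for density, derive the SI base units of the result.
Units of each symbol in ρ = m/V:
  m (mass): kg
  V (volume): m³  → in the denominator, contributes 1/m³

Multiplying the contributions: [kg] · [1/m³]
Adding exponents of each base unit: kg: 1, m: -3
SI base units of density: kg/m³

Answer: kg/m³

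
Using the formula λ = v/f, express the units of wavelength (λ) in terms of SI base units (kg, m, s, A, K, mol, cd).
Units of each symbol in λ = v/f:
  v (wave speed): m/s
  f (frequency): 1/s  → in the denominator, contributes s

Multiplying the contributions: [m/s] · [s]
Adding exponents of each base unit: m: 1
SI base units of wavelength: m

Answer: m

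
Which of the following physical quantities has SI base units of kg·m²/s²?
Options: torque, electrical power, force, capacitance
Checking the SI base units of each option:
  torque (τ = Fr): kg·m²/s²  ✓ matches
  electrical power (P = IV): kg·m²/s³  ✗
  force (F = ma): kg·m/s²  ✗
  capacitance (C = Q/V): s⁴·A²/(kg·m²)  ✗

Only torque has units kg·m²/s².

Answer: torque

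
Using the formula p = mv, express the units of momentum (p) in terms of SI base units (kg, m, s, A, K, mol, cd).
Units of each symbol in p = mv:
  m (mass): kg
  v (velocity): m/s

Multiplying the contributions: [kg] · [m/s]
Adding exponents of each base unit: kg: 1, m: 1, s: -1
SI base units of momentum: kg·m/s

Answer: kg·m/s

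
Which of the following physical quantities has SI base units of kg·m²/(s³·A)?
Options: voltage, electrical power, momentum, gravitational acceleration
Checking the SI base units of each option:
  voltage (V = IR): kg·m²/(s³·A)  ✓ matches
  electrical power (P = IV): kg·m²/s³  ✗
  momentum (p = mv): kg·m/s  ✗
  gravitational acceleration (g = GM/r²): m/s²  ✗

Only voltage has units kg·m²/(s³·A).

Answer: voltage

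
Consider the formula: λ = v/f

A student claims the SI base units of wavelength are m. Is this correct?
Units of each symbol in λ = v/f:
  v (wave speed): m/s
  f (frequency): 1/s  → in the denominator, contributes s

Multiplying the contributions: [m/s] · [s]
Adding exponents of each base unit: m: 1
SI base units of wavelength: m

The claimed units m match the derived units, so the claim is correct.

Answer: Yes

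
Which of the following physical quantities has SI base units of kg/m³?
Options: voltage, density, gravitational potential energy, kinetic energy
Checking the SI base units of each option:
  voltage (V = IR): kg·m²/(s³·A)  ✗
  density (ρ = m/V): kg/m³  ✓ matches
  gravitational potential energy (U = -GMm/r): kg·m²/s²  ✗
  kinetic energy (E = ½mv²): kg·m²/s²  ✗

Only density has units kg/m³.

Answer: density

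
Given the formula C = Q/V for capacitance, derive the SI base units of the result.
Units of each symbol in C = Q/V:
  Q (charge, in coulombs): s·A
  V (voltage, in volts): kg·m²/(s³·A)  → in the denominator, contributes s³·A/(kg·m²)

Multiplying the contributions: [s·A] · [s³·A/(kg·m²)]
Adding exponents of each base unit: kg: -1, m: -2, s: 4, A: 2
SI base units of capacitance: s⁴·A²/(kg·m²)

Answer: s⁴·A²/(kg·m²)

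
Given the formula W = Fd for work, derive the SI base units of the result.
Units of each symbol in W = Fd:
  F (force): kg·m/s²
  d (displacement): m

Multiplying the contributions: [kg·m/s²] · [m]
Adding exponents of each base unit: kg: 1, m: 2, s: -2
SI base units of work: kg·m²/s²

Answer: kg·m²/s²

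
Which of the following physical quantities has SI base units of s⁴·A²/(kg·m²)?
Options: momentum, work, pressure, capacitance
Checking the SI base units of each option:
  momentum (p = mv): kg·m/s  ✗
  work (W = Fd): kg·m²/s²  ✗
  pressure (P = F/A): kg/(m·s²)  ✗
  capacitance (C = Q/V): s⁴·A²/(kg·m²)  ✓ matches

Only capacitance has units s⁴·A²/(kg·m²).

Answer: capacitance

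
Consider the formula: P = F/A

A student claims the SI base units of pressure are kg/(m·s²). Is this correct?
Units of each symbol in P = F/A:
  F (force): kg·m/s²
  A (area): m²  → in the denominator, contributes 1/m²

Multiplying the contributions: [kg·m/s²] · [1/m²]
Adding exponents of each base unit: kg: 1, m: -1, s: -2
SI base units of pressure: kg/(m·s²)

The claimed units kg/(m·s²) match the derived units, so the claim is correct.

Answer: Yes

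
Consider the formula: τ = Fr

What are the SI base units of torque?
Units of each symbol in τ = Fr:
  F (force): kg·m/s²
  r (lever arm): m

Multiplying the contributions: [kg·m/s²] · [m]
Adding exponents of each base unit: kg: 1, m: 2, s: -2
SI base units of torque: kg·m²/s²

Answer: kg·m²/s²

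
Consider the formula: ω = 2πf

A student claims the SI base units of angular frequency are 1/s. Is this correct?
Units of each symbol in ω = 2πf:
  f (frequency): 1/s
  The factor 2π is dimensionless.

Multiplying the contributions: [1/s]
Adding exponents of each base unit: s: -1
SI base units of angular frequency: 1/s

The claimed units 1/s match the derived units, so the claim is correct.

Answer: Yes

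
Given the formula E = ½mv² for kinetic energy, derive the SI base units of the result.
Units of each symbol in E = ½mv²:
  m (mass): kg
  v (speed): m/s  → to the power 2, contributes m²/s²
  The factor ½ is dimensionless.

Multiplying the contributions: [kg] · [m²/s²]
Adding exponents of each base unit: kg: 1, m: 2, s: -2
SI base units of kinetic energy: kg·m²/s²

Answer: kg·m²/s²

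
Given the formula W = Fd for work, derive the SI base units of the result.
Units of each symbol in W = Fd:
  F (force): kg·m/s²
  d (displacement): m

Multiplying the contributions: [kg·m/s²] · [m]
Adding exponents of each base unit: kg: 1, m: 2, s: -2
SI base units of work: kg·m²/s²

Answer: kg·m²/s²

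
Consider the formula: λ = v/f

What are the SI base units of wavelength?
Units of each symbol in λ = v/f:
  v (wave speed): m/s
  f (frequency): 1/s  → in the denominator, contributes s

Multiplying the contributions: [m/s] · [s]
Adding exponents of each base unit: m: 1
SI base units of wavelength: m

Answer: m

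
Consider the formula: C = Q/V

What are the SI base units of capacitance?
Units of each symbol in C = Q/V:
  Q (charge, in coulombs): s·A
  V (voltage, in volts): kg·m²/(s³·A)  → in the denominator, contributes s³·A/(kg·m²)

Multiplying the contributions: [s·A] · [s³·A/(kg·m²)]
Adding exponents of each base unit: kg: -1, m: -2, s: 4, A: 2
SI base units of capacitance: s⁴·A²/(kg·m²)

Answer: s⁴·A²/(kg·m²)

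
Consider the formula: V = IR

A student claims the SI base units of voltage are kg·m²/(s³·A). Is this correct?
Units of each symbol in V = IR:
  I (current): A
  R (resistance, in ohms): kg·m²/(s³·A²)

Multiplying the contributions: [A] · [kg·m²/(s³·A²)]
Adding exponents of each base unit: kg: 1, m: 2, s: -3, A: -1
SI base units of voltage: kg·m²/(s³·A)

The claimed units kg·m²/(s³·A) match the derived units, so the claim is correct.

Answer: Yes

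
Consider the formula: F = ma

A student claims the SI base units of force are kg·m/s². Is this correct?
Units of each symbol in F = ma:
  m (mass): kg
  a (acceleration): m/s²

Multiplying the contributions: [kg] · [m/s²]
Adding exponents of each base unit: kg: 1, m: 1, s: -2
SI base units of force: kg·m/s²

The claimed units kg·m/s² match the derived units, so the claim is correct.

Answer: Yes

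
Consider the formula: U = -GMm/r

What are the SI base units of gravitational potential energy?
Units of each symbol in U = -GMm/r:
  G (gravitational constant): m³/(kg·s²)
  M (mass): kg
  m (mass): kg
  r (distance): m  → in the denominator, contributes 1/m
  The minus sign does not affect the units.

Multiplying the contributions: [m³/(kg·s²)] · [kg] · [kg] · [1/m]
Adding exponents of each base unit: kg: 1, m: 2, s: -2
SI base units of gravitational potential energy: kg·m²/s²

Answer: kg·m²/s²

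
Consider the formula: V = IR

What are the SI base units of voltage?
Units of each symbol in V = IR:
  I (current): A
  R (resistance, in ohms): kg·m²/(s³·A²)

Multiplying the contributions: [A] · [kg·m²/(s³·A²)]
Adding exponents of each base unit: kg: 1, m: 2, s: -3, A: -1
SI base units of voltage: kg·m²/(s³·A)

Answer: kg·m²/(s³·A)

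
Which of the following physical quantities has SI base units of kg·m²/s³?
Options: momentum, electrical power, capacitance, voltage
Checking the SI base units of each option:
  momentum (p = mv): kg·m/s  ✗
  electrical power (P = IV): kg·m²/s³  ✓ matches
  capacitance (C = Q/V): s⁴·A²/(kg·m²)  ✗
  voltage (V = IR): kg·m²/(s³·A)  ✗

Only electrical power has units kg·m²/s³.

Answer: electrical power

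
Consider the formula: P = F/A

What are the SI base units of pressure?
Units of each symbol in P = F/A:
  F (force): kg·m/s²
  A (area): m²  → in the denominator, contributes 1/m²

Multiplying the contributions: [kg·m/s²] · [1/m²]
Adding exponents of each base unit: kg: 1, m: -1, s: -2
SI base units of pressure: kg/(m·s²)

Answer: kg/(m·s²)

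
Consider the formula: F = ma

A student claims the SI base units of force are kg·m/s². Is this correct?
Units of each symbol in F = ma:
  m (mass): kg
  a (acceleration): m/s²

Multiplying the contributions: [kg] · [m/s²]
Adding exponents of each base unit: kg: 1, m: 1, s: -2
SI base units of force: kg·m/s²

The claimed units kg·m/s² match the derived units, so the claim is correct.

Answer: Yes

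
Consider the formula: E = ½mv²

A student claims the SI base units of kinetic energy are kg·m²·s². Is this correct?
Units of each symbol in E = ½mv²:
  m (mass): kg
  v (speed): m/s  → to the power 2, contributes m²/s²
  The factor ½ is dimensionless.

Multiplying the contributions: [kg] · [m²/s²]
Adding exponents of each base unit: kg: 1, m: 2, s: -2
SI base units of kinetic energy: kg·m²/s²

The claimed units kg·m²·s² (exponents kg: 1, m: 2, s: 2) do not match the derived units kg·m²/s² (exponents kg: 1, m: 2, s: -2), so the claim is incorrect.

Answer: No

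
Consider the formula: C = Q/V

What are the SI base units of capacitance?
Units of each symbol in C = Q/V:
  Q (charge, in coulombs): s·A
  V (voltage, in volts): kg·m²/(s³·A)  → in the denominator, contributes s³·A/(kg·m²)

Multiplying the contributions: [s·A] · [s³·A/(kg·m²)]
Adding exponents of each base unit: kg: -1, m: -2, s: 4, A: 2
SI base units of capacitance: s⁴·A²/(kg·m²)

Answer: s⁴·A²/(kg·m²)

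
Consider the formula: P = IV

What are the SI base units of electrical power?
Units of each symbol in P = IV:
  I (current): A
  V (voltage, in volts): kg·m²/(s³·A)

Multiplying the contributions: [A] · [kg·m²/(s³·A)]
Adding exponents of each base unit: kg: 1, m: 2, s: -3
SI base units of electrical power: kg·m²/s³

Answer: kg·m²/s³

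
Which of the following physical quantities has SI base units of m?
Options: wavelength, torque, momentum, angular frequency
Checking the SI base units of each option:
  wavelength (λ = v/f): m  ✓ matches
  torque (τ = Fr): kg·m²/s²  ✗
  momentum (p = mv): kg·m/s  ✗
  angular frequency (ω = 2πf): 1/s  ✗

Only wavelength has units m.

Answer: wavelength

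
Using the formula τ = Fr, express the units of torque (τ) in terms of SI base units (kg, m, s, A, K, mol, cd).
Units of each symbol in τ = Fr:
  F (force): kg·m/s²
  r (lever arm): m

Multiplying the contributions: [kg·m/s²] · [m]
Adding exponents of each base unit: kg: 1, m: 2, s: -2
SI base units of torque: kg·m²/s²

Answer: kg·m²/s²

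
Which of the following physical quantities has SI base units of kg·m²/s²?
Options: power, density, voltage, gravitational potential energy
Checking the SI base units of each option:
  power (P = W/t): kg·m²/s³  ✗
  density (ρ = m/V): kg/m³  ✗
  voltage (V = IR): kg·m²/(s³·A)  ✗
  gravitational potential energy (U = -GMm/r): kg·m²/s²  ✓ matches

Only gravitational potential energy has units kg·m²/s².

Answer: gravitational potential energy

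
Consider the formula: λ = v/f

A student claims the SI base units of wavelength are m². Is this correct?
Units of each symbol in λ = v/f:
  v (wave speed): m/s
  f (frequency): 1/s  → in the denominator, contributes s

Multiplying the contributions: [m/s] · [s]
Adding exponents of each base unit: m: 1
SI base units of wavelength: m

The claimed units m² (exponents m: 2) do not match the derived units m (exponents m: 1), so the claim is incorrect.

Answer: No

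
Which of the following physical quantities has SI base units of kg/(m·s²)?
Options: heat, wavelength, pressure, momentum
Checking the SI base units of each option:
  heat (Q = mcΔT): kg·m²/s²  ✗
  wavelength (λ = v/f): m  ✗
  pressure (P = F/A): kg/(m·s²)  ✓ matches
  momentum (p = mv): kg·m/s  ✗

Only pressure has units kg/(m·s²).

Answer: pressure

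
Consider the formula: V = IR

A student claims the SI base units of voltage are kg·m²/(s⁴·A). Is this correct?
Units of each symbol in V = IR:
  I (current): A
  R (resistance, in ohms): kg·m²/(s³·A²)

Multiplying the contributions: [A] · [kg·m²/(s³·A²)]
Adding exponents of each base unit: kg: 1, m: 2, s: -3, A: -1
SI base units of voltage: kg·m²/(s³·A)

The claimed units kg·m²/(s⁴·A) (exponents kg: 1, m: 2, s: -4, A: -1) do not match the derived units kg·m²/(s³·A) (exponents kg: 1, m: 2, s: -3, A: -1), so the claim is incorrect.

Answer: No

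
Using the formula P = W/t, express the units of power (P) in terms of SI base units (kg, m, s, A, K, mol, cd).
Units of each symbol in P = W/t:
  W (work): kg·m²/s²
  t (time): s  → in the denominator, contributes 1/s

Multiplying the contributions: [kg·m²/s²] · [1/s]
Adding exponents of each base unit: kg: 1, m: 2, s: -3
SI base units of power: kg·m²/s³

Answer: kg·m²/s³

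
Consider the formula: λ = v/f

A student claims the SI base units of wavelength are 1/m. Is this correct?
Units of each symbol in λ = v/f:
  v (wave speed): m/s
  f (frequency): 1/s  → in the denominator, contributes s

Multiplying the contributions: [m/s] · [s]
Adding exponents of each base unit: m: 1
SI base units of wavelength: m

The claimed units 1/m (exponents m: -1) do not match the derived units m (exponents m: 1), so the claim is incorrect.

Answer: No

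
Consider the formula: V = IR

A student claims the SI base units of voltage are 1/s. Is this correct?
Units of each symbol in V = IR:
  I (current): A
  R (resistance, in ohms): kg·m²/(s³·A²)

Multiplying the contributions: [A] · [kg·m²/(s³·A²)]
Adding exponents of each base unit: kg: 1, m: 2, s: -3, A: -1
SI base units of voltage: kg·m²/(s³·A)

The claimed units 1/s (exponents s: -1) do not match the derived units kg·m²/(s³·A) (exponents kg: 1, m: 2, s: -3, A: -1), so the claim is incorrect.

Answer: No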